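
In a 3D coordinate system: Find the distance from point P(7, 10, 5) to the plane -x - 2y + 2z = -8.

distance = |a·x₀ + b·y₀ + c·z₀ - d| / √(a² + b² + c²)
  = |(-1)·7 + (-2)·10 + 2·5 - (-8)| / √((-1)² + (-2)² + 2²)
  = |-7 - 20 + 10 + 8| / √(1 + 4 + 4)
  = |-9| / √9
  = 9 / 3
  ≈ 3

3


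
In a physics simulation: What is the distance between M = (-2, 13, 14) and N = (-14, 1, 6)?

d = √[(x₂-x₁)² + (y₂-y₁)² + (z₂-z₁)²]
  = √[(-12)² + (-12)² + (-8)²]
  = √[144 + 144 + 64]
  = √352
  ≈ 18.76

18.76


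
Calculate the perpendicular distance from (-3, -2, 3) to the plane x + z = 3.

distance = |a·x₀ + b·y₀ + c·z₀ - d| / √(a² + b² + c²)
  = |1·(-3) + 0·(-2) + 1·3 - 3| / √(1² + 0² + 1²)
  = |-3 + 0 + 3 - 3| / √(1 + 0 + 1)
  = |-3| / √2
  = 3 / 1.414
  ≈ 2.121

2.121


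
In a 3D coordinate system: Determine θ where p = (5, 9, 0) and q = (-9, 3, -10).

p·q = 5·(-9) + 9·3 + 0·(-10) = -45 + 27 + 0 = -18
|p| = √(5² + 9² + 0²) = √106 ≈ 10.3
|q| = √((-9)² + 3² + (-10)²) = √190 ≈ 13.78
cos θ = (p·q)/(|p||q|) = -18/(10.3·13.78) ≈ -0.1268
θ = arccos(-0.1268) ≈ 97.29°

97.29°


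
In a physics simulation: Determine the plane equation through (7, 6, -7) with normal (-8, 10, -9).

The plane through P with normal n = (a, b, c) satisfies n·(r - P) = 0,
i.e. ax + by + cz = a·x₀ + b·y₀ + c·z₀.
d = (-8)·7 + 10·6 + (-9)·(-7)
  = -56 + 60 + 63
  = 67
Equation: -8x + 10y - 9z = 67

-8x + 10y - 9z = 67


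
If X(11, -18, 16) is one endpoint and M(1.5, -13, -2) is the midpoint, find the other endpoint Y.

Y = 2M - X
  = (2·1.5 - 11, 2·(-13) - (-18), 2·(-2) - 16)
  = (3 - 11, -26 + 18, -4 - 16)
  = (-8, -8, -20)

(-8, -8, -20)


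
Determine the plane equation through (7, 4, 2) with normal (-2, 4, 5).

The plane through P with normal n = (a, b, c) satisfies n·(r - P) = 0,
i.e. ax + by + cz = a·x₀ + b·y₀ + c·z₀.
d = (-2)·7 + 4·4 + 5·2
  = -14 + 16 + 10
  = 12
Equation: -2x + 4y + 5z = 12

-2x + 4y + 5z = 12


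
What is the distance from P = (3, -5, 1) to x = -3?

distance = |a·x₀ + b·y₀ + c·z₀ - d| / √(a² + b² + c²)
  = |1·3 + 0·(-5) + 0·1 - (-3)| / √(1² + 0² + 0²)
  = |3 + 0 + 0 + 3| / √(1 + 0 + 0)
  = |6| / √1
  = 6 / 1
  ≈ 6

6


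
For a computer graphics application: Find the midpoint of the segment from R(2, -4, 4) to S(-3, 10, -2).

M = ((x₁+x₂)/2, (y₁+y₂)/2, (z₁+z₂)/2)
  = ((2 - 3)/2, (-4 + 10)/2, (4 - 2)/2)
  = (-1/2, 6/2, 2/2)
  = (-0.5, 3, 1)

(-0.5, 3, 1)


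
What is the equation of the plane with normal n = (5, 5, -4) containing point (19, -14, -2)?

The plane through P with normal n = (a, b, c) satisfies n·(r - P) = 0,
i.e. ax + by + cz = a·x₀ + b·y₀ + c·z₀.
d = 5·19 + 5·(-14) + (-4)·(-2)
  = 95 - 70 + 8
  = 33
Equation: 5x + 5y - 4z = 33

5x + 5y - 4z = 33


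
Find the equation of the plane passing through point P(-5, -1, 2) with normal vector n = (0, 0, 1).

The plane through P with normal n = (a, b, c) satisfies n·(r - P) = 0,
i.e. ax + by + cz = a·x₀ + b·y₀ + c·z₀.
d = 0·(-5) + 0·(-1) + 1·2
  = 0 + 0 + 2
  = 2
Equation: z = 2

z = 2


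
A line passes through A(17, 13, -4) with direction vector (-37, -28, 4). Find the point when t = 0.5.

P(t) = A + t·d
  = (17 + (-37)·0.5, 13 + (-28)·0.5, -4 + 4·0.5)
  = (17 - 18.5, 13 - 14, -4 + 2)
  = (-1.5, -1, -2)

(-1.5, -1, -2)


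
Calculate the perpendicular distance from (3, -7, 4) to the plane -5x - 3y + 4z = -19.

distance = |a·x₀ + b·y₀ + c·z₀ - d| / √(a² + b² + c²)
  = |(-5)·3 + (-3)·(-7) + 4·4 - (-19)| / √((-5)² + (-3)² + 4²)
  = |-15 + 21 + 16 + 19| / √(25 + 9 + 16)
  = |41| / √50
  = 41 / 7.071
  ≈ 5.798

5.798


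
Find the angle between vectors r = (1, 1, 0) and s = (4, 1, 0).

r·s = 1·4 + 1·1 + 0·0 = 4 + 1 + 0 = 5
|r| = √(1² + 1² + 0²) = √2 ≈ 1.414
|s| = √(4² + 1² + 0²) = √17 ≈ 4.123
cos θ = (r·s)/(|r||s|) = 5/(1.414·4.123) ≈ 0.8575
θ = arccos(0.8575) ≈ 30.96°

30.96°


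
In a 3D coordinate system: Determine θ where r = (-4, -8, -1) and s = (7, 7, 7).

r·s = (-4)·7 + (-8)·7 + (-1)·7 = -28 - 56 - 7 = -91
|r| = √((-4)² + (-8)² + (-1)²) = √81 ≈ 9
|s| = √(7² + 7² + 7²) = √147 ≈ 12.12
cos θ = (r·s)/(|r||s|) = -91/(9·12.12) ≈ -0.834
θ = arccos(-0.834) ≈ 146.5°

146.5°


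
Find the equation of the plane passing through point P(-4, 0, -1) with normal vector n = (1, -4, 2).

The plane through P with normal n = (a, b, c) satisfies n·(r - P) = 0,
i.e. ax + by + cz = a·x₀ + b·y₀ + c·z₀.
d = 1·(-4) + (-4)·0 + 2·(-1)
  = -4 + 0 - 2
  = -6
Equation: x - 4y + 2z = -6

x - 4y + 2z = -6


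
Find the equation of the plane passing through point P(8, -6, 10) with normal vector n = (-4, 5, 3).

The plane through P with normal n = (a, b, c) satisfies n·(r - P) = 0,
i.e. ax + by + cz = a·x₀ + b·y₀ + c·z₀.
d = (-4)·8 + 5·(-6) + 3·10
  = -32 - 30 + 30
  = -32
Equation: -4x + 5y + 3z = -32

-4x + 5y + 3z = -32


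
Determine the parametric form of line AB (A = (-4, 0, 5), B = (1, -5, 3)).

Direction vector d = B - A = (1 + 4, -5 + 0, 3 - 5) = (5, -5, -2)
Parametric form r = A + t·d:
x = -4 + 5t, y = 0 - 5t, z = 5 - 2t

x = -4 + 5t, y = 0 - 5t, z = 5 - 2t


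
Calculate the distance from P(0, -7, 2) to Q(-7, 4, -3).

d = √[(x₂-x₁)² + (y₂-y₁)² + (z₂-z₁)²]
  = √[(-7)² + 11² + (-5)²]
  = √[49 + 121 + 25]
  = √195
  ≈ 13.96

13.96


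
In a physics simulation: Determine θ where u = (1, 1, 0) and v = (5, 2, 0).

u·v = 1·5 + 1·2 + 0·0 = 5 + 2 + 0 = 7
|u| = √(1² + 1² + 0²) = √2 ≈ 1.414
|v| = √(5² + 2² + 0²) = √29 ≈ 5.385
cos θ = (u·v)/(|u||v|) = 7/(1.414·5.385) ≈ 0.9191
θ = arccos(0.9191) ≈ 23.2°

23.2°


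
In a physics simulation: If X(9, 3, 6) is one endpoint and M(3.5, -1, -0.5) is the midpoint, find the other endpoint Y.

Y = 2M - X
  = (2·3.5 - 9, 2·(-1) - 3, 2·(-0.5) - 6)
  = (7 - 9, -2 - 3, -1 - 6)
  = (-2, -5, -7)

(-2, -5, -7)


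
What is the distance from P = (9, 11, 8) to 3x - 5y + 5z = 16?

distance = |a·x₀ + b·y₀ + c·z₀ - d| / √(a² + b² + c²)
  = |3·9 + (-5)·11 + 5·8 - 16| / √(3² + (-5)² + 5²)
  = |27 - 55 + 40 - 16| / √(9 + 25 + 25)
  = |-4| / √59
  = 4 / 7.681
  ≈ 0.5208

0.5208


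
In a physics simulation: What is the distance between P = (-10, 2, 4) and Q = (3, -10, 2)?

d = √[(x₂-x₁)² + (y₂-y₁)² + (z₂-z₁)²]
  = √[13² + (-12)² + (-2)²]
  = √[169 + 144 + 4]
  = √317
  ≈ 17.8

17.8


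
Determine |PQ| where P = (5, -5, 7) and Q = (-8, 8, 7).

d = √[(x₂-x₁)² + (y₂-y₁)² + (z₂-z₁)²]
  = √[(-13)² + 13² + 0²]
  = √[169 + 169 + 0]
  = √338
  ≈ 18.38

18.38


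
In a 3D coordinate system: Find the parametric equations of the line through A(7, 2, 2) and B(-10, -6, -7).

Direction vector d = B - A = (-10 - 7, -6 - 2, -7 - 2) = (-17, -8, -9)
Parametric form r = A + t·d:
x = 7 - 17t, y = 2 - 8t, z = 2 - 9t

x = 7 - 17t, y = 2 - 8t, z = 2 - 9t


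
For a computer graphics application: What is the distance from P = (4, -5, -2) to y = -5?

distance = |a·x₀ + b·y₀ + c·z₀ - d| / √(a² + b² + c²)
  = |0·4 + 1·(-5) + 0·(-2) - (-5)| / √(0² + 1² + 0²)
  = |0 - 5 + 0 + 5| / √(0 + 1 + 0)
  = |0| / √1
  = 0 / 1
  ≈ 0

0


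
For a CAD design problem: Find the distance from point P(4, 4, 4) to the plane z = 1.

distance = |a·x₀ + b·y₀ + c·z₀ - d| / √(a² + b² + c²)
  = |0·4 + 0·4 + 1·4 - 1| / √(0² + 0² + 1²)
  = |0 + 0 + 4 - 1| / √(0 + 0 + 1)
  = |3| / √1
  = 3 / 1
  ≈ 3

3


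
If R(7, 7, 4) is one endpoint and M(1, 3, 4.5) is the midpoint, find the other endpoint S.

S = 2M - R
  = (2·1 - 7, 2·3 - 7, 2·4.5 - 4)
  = (2 - 7, 6 - 7, 9 - 4)
  = (-5, -1, 5)

(-5, -1, 5)


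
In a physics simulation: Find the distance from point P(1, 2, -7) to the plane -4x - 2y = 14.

distance = |a·x₀ + b·y₀ + c·z₀ - d| / √(a² + b² + c²)
  = |(-4)·1 + (-2)·2 + 0·(-7) - 14| / √((-4)² + (-2)² + 0²)
  = |-4 - 4 + 0 - 14| / √(16 + 4 + 0)
  = |-22| / √20
  = 22 / 4.472
  ≈ 4.919

4.919


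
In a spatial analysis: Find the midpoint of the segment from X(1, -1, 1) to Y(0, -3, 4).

M = ((x₁+x₂)/2, (y₁+y₂)/2, (z₁+z₂)/2)
  = ((1 + 0)/2, (-1 - 3)/2, (1 + 4)/2)
  = (1/2, -4/2, 5/2)
  = (0.5, -2, 2.5)

(0.5, -2, 2.5)


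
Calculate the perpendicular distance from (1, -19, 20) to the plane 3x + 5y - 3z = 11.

distance = |a·x₀ + b·y₀ + c·z₀ - d| / √(a² + b² + c²)
  = |3·1 + 5·(-19) + (-3)·20 - 11| / √(3² + 5² + (-3)²)
  = |3 - 95 - 60 - 11| / √(9 + 25 + 9)
  = |-163| / √43
  = 163 / 6.557
  ≈ 24.86

24.86


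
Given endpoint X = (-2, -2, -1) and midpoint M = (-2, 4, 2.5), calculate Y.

Y = 2M - X
  = (2·(-2) - (-2), 2·4 - (-2), 2·2.5 - (-1))
  = (-4 + 2, 8 + 2, 5 + 1)
  = (-2, 10, 6)

(-2, 10, 6)


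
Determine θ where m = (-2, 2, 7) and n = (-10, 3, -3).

m·n = (-2)·(-10) + 2·3 + 7·(-3) = 20 + 6 - 21 = 5
|m| = √((-2)² + 2² + 7²) = √57 ≈ 7.55
|n| = √((-10)² + 3² + (-3)²) = √118 ≈ 10.86
cos θ = (m·n)/(|m||n|) = 5/(7.55·10.86) ≈ 0.06097
θ = arccos(0.06097) ≈ 86.5°

86.5°


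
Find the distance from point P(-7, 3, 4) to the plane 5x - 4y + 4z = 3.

distance = |a·x₀ + b·y₀ + c·z₀ - d| / √(a² + b² + c²)
  = |5·(-7) + (-4)·3 + 4·4 - 3| / √(5² + (-4)² + 4²)
  = |-35 - 12 + 16 - 3| / √(25 + 16 + 16)
  = |-34| / √57
  = 34 / 7.55
  ≈ 4.503

4.503


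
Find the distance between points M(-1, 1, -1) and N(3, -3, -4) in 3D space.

d = √[(x₂-x₁)² + (y₂-y₁)² + (z₂-z₁)²]
  = √[4² + (-4)² + (-3)²]
  = √[16 + 16 + 9]
  = √41
  ≈ 6.403

6.403


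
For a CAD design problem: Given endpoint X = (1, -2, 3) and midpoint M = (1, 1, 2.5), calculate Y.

Y = 2M - X
  = (2·1 - 1, 2·1 - (-2), 2·2.5 - 3)
  = (2 - 1, 2 + 2, 5 - 3)
  = (1, 4, 2)

(1, 4, 2)


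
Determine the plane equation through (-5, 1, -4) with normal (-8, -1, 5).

The plane through P with normal n = (a, b, c) satisfies n·(r - P) = 0,
i.e. ax + by + cz = a·x₀ + b·y₀ + c·z₀.
d = (-8)·(-5) + (-1)·1 + 5·(-4)
  = 40 - 1 - 20
  = 19
Equation: -8x - y + 5z = 19

-8x - y + 5z = 19


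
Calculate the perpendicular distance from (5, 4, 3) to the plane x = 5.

distance = |a·x₀ + b·y₀ + c·z₀ - d| / √(a² + b² + c²)
  = |1·5 + 0·4 + 0·3 - 5| / √(1² + 0² + 0²)
  = |5 + 0 + 0 - 5| / √(1 + 0 + 0)
  = |0| / √1
  = 0 / 1
  ≈ 0

0


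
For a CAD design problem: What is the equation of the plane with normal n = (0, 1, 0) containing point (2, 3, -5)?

The plane through P with normal n = (a, b, c) satisfies n·(r - P) = 0,
i.e. ax + by + cz = a·x₀ + b·y₀ + c·z₀.
d = 0·2 + 1·3 + 0·(-5)
  = 0 + 3 + 0
  = 3
Equation: y = 3

y = 3


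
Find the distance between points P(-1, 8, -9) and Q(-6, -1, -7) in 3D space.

d = √[(x₂-x₁)² + (y₂-y₁)² + (z₂-z₁)²]
  = √[(-5)² + (-9)² + 2²]
  = √[25 + 81 + 4]
  = √110
  ≈ 10.49

10.49


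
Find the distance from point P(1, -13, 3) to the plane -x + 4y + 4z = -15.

distance = |a·x₀ + b·y₀ + c·z₀ - d| / √(a² + b² + c²)
  = |(-1)·1 + 4·(-13) + 4·3 - (-15)| / √((-1)² + 4² + 4²)
  = |-1 - 52 + 12 + 15| / √(1 + 16 + 16)
  = |-26| / √33
  = 26 / 5.745
  ≈ 4.526

4.526


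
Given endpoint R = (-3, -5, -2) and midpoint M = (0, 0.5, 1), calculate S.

S = 2M - R
  = (2·0 - (-3), 2·0.5 - (-5), 2·1 - (-2))
  = (0 + 3, 1 + 5, 2 + 2)
  = (3, 6, 4)

(3, 6, 4)


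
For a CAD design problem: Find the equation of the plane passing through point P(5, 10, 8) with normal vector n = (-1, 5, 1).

The plane through P with normal n = (a, b, c) satisfies n·(r - P) = 0,
i.e. ax + by + cz = a·x₀ + b·y₀ + c·z₀.
d = (-1)·5 + 5·10 + 1·8
  = -5 + 50 + 8
  = 53
Equation: -x + 5y + z = 53

-x + 5y + z = 53


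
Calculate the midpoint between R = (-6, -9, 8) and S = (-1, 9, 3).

M = ((x₁+x₂)/2, (y₁+y₂)/2, (z₁+z₂)/2)
  = ((-6 - 1)/2, (-9 + 9)/2, (8 + 3)/2)
  = (-7/2, 0/2, 11/2)
  = (-3.5, 0, 5.5)

(-3.5, 0, 5.5)


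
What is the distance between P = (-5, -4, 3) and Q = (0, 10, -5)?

d = √[(x₂-x₁)² + (y₂-y₁)² + (z₂-z₁)²]
  = √[5² + 14² + (-8)²]
  = √[25 + 196 + 64]
  = √285
  ≈ 16.88

16.88


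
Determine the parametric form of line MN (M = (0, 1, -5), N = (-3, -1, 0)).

Direction vector d = N - M = (-3 + 0, -1 - 1, 0 + 5) = (-3, -2, 5)
Parametric form r = M + t·d:
x = 0 - 3t, y = 1 - 2t, z = -5 + 5t

x = 0 - 3t, y = 1 - 2t, z = -5 + 5t


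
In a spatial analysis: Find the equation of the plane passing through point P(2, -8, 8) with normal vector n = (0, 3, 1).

The plane through P with normal n = (a, b, c) satisfies n·(r - P) = 0,
i.e. ax + by + cz = a·x₀ + b·y₀ + c·z₀.
d = 0·2 + 3·(-8) + 1·8
  = 0 - 24 + 8
  = -16
Equation: 3y + z = -16

3y + z = -16


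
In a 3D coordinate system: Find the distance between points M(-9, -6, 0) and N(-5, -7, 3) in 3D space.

d = √[(x₂-x₁)² + (y₂-y₁)² + (z₂-z₁)²]
  = √[4² + (-1)² + 3²]
  = √[16 + 1 + 9]
  = √26
  ≈ 5.099

5.099


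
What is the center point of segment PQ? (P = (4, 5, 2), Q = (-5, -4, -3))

M = ((x₁+x₂)/2, (y₁+y₂)/2, (z₁+z₂)/2)
  = ((4 - 5)/2, (5 - 4)/2, (2 - 3)/2)
  = (-1/2, 1/2, -1/2)
  = (-0.5, 0.5, -0.5)

(-0.5, 0.5, -0.5)


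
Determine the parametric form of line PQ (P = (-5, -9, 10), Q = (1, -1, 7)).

Direction vector d = Q - P = (1 + 5, -1 + 9, 7 - 10) = (6, 8, -3)
Parametric form r = P + t·d:
x = -5 + 6t, y = -9 + 8t, z = 10 - 3t

x = -5 + 6t, y = -9 + 8t, z = 10 - 3t


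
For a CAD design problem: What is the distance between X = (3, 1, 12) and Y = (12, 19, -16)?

d = √[(x₂-x₁)² + (y₂-y₁)² + (z₂-z₁)²]
  = √[9² + 18² + (-28)²]
  = √[81 + 324 + 784]
  = √1189
  ≈ 34.48

34.48


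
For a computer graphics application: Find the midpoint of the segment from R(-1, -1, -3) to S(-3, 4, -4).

M = ((x₁+x₂)/2, (y₁+y₂)/2, (z₁+z₂)/2)
  = ((-1 - 3)/2, (-1 + 4)/2, (-3 - 4)/2)
  = (-4/2, 3/2, -7/2)
  = (-2, 1.5, -3.5)

(-2, 1.5, -3.5)


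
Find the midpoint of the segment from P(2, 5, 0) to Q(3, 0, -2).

M = ((x₁+x₂)/2, (y₁+y₂)/2, (z₁+z₂)/2)
  = ((2 + 3)/2, (5 + 0)/2, (0 - 2)/2)
  = (5/2, 5/2, -2/2)
  = (2.5, 2.5, -1)

(2.5, 2.5, -1)


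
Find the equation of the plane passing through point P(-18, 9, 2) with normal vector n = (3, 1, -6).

The plane through P with normal n = (a, b, c) satisfies n·(r - P) = 0,
i.e. ax + by + cz = a·x₀ + b·y₀ + c·z₀.
d = 3·(-18) + 1·9 + (-6)·2
  = -54 + 9 - 12
  = -57
Equation: 3x + y - 6z = -57

3x + y - 6z = -57


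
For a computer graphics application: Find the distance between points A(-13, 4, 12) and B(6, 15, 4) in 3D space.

d = √[(x₂-x₁)² + (y₂-y₁)² + (z₂-z₁)²]
  = √[19² + 11² + (-8)²]
  = √[361 + 121 + 64]
  = √546
  ≈ 23.37

23.37


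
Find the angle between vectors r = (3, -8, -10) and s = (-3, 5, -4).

r·s = 3·(-3) + (-8)·5 + (-10)·(-4) = -9 - 40 + 40 = -9
|r| = √(3² + (-8)² + (-10)²) = √173 ≈ 13.15
|s| = √((-3)² + 5² + (-4)²) = √50 ≈ 7.071
cos θ = (r·s)/(|r||s|) = -9/(13.15·7.071) ≈ -0.09677
θ = arccos(-0.09677) ≈ 95.55°

95.55°


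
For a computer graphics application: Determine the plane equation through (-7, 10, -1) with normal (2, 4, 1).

The plane through P with normal n = (a, b, c) satisfies n·(r - P) = 0,
i.e. ax + by + cz = a·x₀ + b·y₀ + c·z₀.
d = 2·(-7) + 4·10 + 1·(-1)
  = -14 + 40 - 1
  = 25
Equation: 2x + 4y + z = 25

2x + 4y + z = 25


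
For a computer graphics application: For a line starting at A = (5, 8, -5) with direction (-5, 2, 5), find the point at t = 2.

P(t) = A + t·d
  = (5 + (-5)·2, 8 + 2·2, -5 + 5·2)
  = (5 - 10, 8 + 4, -5 + 10)
  = (-5, 12, 5)

(-5, 12, 5)


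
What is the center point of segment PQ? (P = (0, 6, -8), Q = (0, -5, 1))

M = ((x₁+x₂)/2, (y₁+y₂)/2, (z₁+z₂)/2)
  = ((0 + 0)/2, (6 - 5)/2, (-8 + 1)/2)
  = (0/2, 1/2, -7/2)
  = (0, 0.5, -3.5)

(0, 0.5, -3.5)


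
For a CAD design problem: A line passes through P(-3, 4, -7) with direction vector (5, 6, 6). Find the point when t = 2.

P(t) = P + t·d
  = (-3 + 5·2, 4 + 6·2, -7 + 6·2)
  = (-3 + 10, 4 + 12, -7 + 12)
  = (7, 16, 5)

(7, 16, 5)


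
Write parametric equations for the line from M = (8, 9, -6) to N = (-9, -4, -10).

Direction vector d = N - M = (-9 - 8, -4 - 9, -10 + 6) = (-17, -13, -4)
Parametric form r = M + t·d:
x = 8 - 17t, y = 9 - 13t, z = -6 - 4t

x = 8 - 17t, y = 9 - 13t, z = -6 - 4t


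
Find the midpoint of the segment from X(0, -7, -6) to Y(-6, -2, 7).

M = ((x₁+x₂)/2, (y₁+y₂)/2, (z₁+z₂)/2)
  = ((0 - 6)/2, (-7 - 2)/2, (-6 + 7)/2)
  = (-6/2, -9/2, 1/2)
  = (-3, -4.5, 0.5)

(-3, -4.5, 0.5)


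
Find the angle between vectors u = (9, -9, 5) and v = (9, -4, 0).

u·v = 9·9 + (-9)·(-4) + 5·0 = 81 + 36 + 0 = 117
|u| = √(9² + (-9)² + 5²) = √187 ≈ 13.67
|v| = √(9² + (-4)² + 0²) = √97 ≈ 9.849
cos θ = (u·v)/(|u||v|) = 117/(13.67·9.849) ≈ 0.8687
θ = arccos(0.8687) ≈ 29.69°

29.69°


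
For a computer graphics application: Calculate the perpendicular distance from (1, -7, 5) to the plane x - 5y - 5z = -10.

distance = |a·x₀ + b·y₀ + c·z₀ - d| / √(a² + b² + c²)
  = |1·1 + (-5)·(-7) + (-5)·5 - (-10)| / √(1² + (-5)² + (-5)²)
  = |1 + 35 - 25 + 10| / √(1 + 25 + 25)
  = |21| / √51
  = 21 / 7.141
  ≈ 2.941

2.941


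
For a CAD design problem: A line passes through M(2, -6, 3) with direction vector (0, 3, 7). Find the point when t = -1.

P(t) = M + t·d
  = (2 + 0·(-1), -6 + 3·(-1), 3 + 7·(-1))
  = (2 + 0, -6 - 3, 3 - 7)
  = (2, -9, -4)

(2, -9, -4)


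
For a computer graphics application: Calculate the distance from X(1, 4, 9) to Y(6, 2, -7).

d = √[(x₂-x₁)² + (y₂-y₁)² + (z₂-z₁)²]
  = √[5² + (-2)² + (-16)²]
  = √[25 + 4 + 256]
  = √285
  ≈ 16.88

16.88


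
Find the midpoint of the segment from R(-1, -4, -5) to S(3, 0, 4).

M = ((x₁+x₂)/2, (y₁+y₂)/2, (z₁+z₂)/2)
  = ((-1 + 3)/2, (-4 + 0)/2, (-5 + 4)/2)
  = (2/2, -4/2, -1/2)
  = (1, -2, -0.5)

(1, -2, -0.5)


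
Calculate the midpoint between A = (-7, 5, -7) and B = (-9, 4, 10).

M = ((x₁+x₂)/2, (y₁+y₂)/2, (z₁+z₂)/2)
  = ((-7 - 9)/2, (5 + 4)/2, (-7 + 10)/2)
  = (-16/2, 9/2, 3/2)
  = (-8, 4.5, 1.5)

(-8, 4.5, 1.5)


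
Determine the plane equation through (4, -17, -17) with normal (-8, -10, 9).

The plane through P with normal n = (a, b, c) satisfies n·(r - P) = 0,
i.e. ax + by + cz = a·x₀ + b·y₀ + c·z₀.
d = (-8)·4 + (-10)·(-17) + 9·(-17)
  = -32 + 170 - 153
  = -15
Equation: -8x - 10y + 9z = -15

-8x - 10y + 9z = -15


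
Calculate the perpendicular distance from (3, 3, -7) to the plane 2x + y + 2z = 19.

distance = |a·x₀ + b·y₀ + c·z₀ - d| / √(a² + b² + c²)
  = |2·3 + 1·3 + 2·(-7) - 19| / √(2² + 1² + 2²)
  = |6 + 3 - 14 - 19| / √(4 + 1 + 4)
  = |-24| / √9
  = 24 / 3
  ≈ 8

8


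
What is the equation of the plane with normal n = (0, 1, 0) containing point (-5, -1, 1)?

The plane through P with normal n = (a, b, c) satisfies n·(r - P) = 0,
i.e. ax + by + cz = a·x₀ + b·y₀ + c·z₀.
d = 0·(-5) + 1·(-1) + 0·1
  = 0 - 1 + 0
  = -1
Equation: y = -1

y = -1


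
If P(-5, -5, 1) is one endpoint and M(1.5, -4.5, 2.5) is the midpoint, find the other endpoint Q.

Q = 2M - P
  = (2·1.5 - (-5), 2·(-4.5) - (-5), 2·2.5 - 1)
  = (3 + 5, -9 + 5, 5 - 1)
  = (8, -4, 4)

(8, -4, 4)


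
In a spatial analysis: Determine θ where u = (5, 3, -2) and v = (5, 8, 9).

u·v = 5·5 + 3·8 + (-2)·9 = 25 + 24 - 18 = 31
|u| = √(5² + 3² + (-2)²) = √38 ≈ 6.164
|v| = √(5² + 8² + 9²) = √170 ≈ 13.04
cos θ = (u·v)/(|u||v|) = 31/(6.164·13.04) ≈ 0.3857
θ = arccos(0.3857) ≈ 67.31°

67.31°


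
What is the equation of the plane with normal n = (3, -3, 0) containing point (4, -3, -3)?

The plane through P with normal n = (a, b, c) satisfies n·(r - P) = 0,
i.e. ax + by + cz = a·x₀ + b·y₀ + c·z₀.
d = 3·4 + (-3)·(-3) + 0·(-3)
  = 12 + 9 + 0
  = 21
Equation: 3x - 3y = 21

3x - 3y = 21


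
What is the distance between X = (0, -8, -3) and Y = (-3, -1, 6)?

d = √[(x₂-x₁)² + (y₂-y₁)² + (z₂-z₁)²]
  = √[(-3)² + 7² + 9²]
  = √[9 + 49 + 81]
  = √139
  ≈ 11.79

11.79


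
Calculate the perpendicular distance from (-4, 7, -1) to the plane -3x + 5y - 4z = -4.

distance = |a·x₀ + b·y₀ + c·z₀ - d| / √(a² + b² + c²)
  = |(-3)·(-4) + 5·7 + (-4)·(-1) - (-4)| / √((-3)² + 5² + (-4)²)
  = |12 + 35 + 4 + 4| / √(9 + 25 + 16)
  = |55| / √50
  = 55 / 7.071
  ≈ 7.778

7.778


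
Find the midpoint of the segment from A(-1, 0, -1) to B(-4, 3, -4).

M = ((x₁+x₂)/2, (y₁+y₂)/2, (z₁+z₂)/2)
  = ((-1 - 4)/2, (0 + 3)/2, (-1 - 4)/2)
  = (-5/2, 3/2, -5/2)
  = (-2.5, 1.5, -2.5)

(-2.5, 1.5, -2.5)


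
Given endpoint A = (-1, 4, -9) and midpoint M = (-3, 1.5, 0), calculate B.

B = 2M - A
  = (2·(-3) - (-1), 2·1.5 - 4, 2·0 - (-9))
  = (-6 + 1, 3 - 4, 0 + 9)
  = (-5, -1, 9)

(-5, -1, 9)


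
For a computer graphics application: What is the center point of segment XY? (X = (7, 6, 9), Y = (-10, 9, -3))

M = ((x₁+x₂)/2, (y₁+y₂)/2, (z₁+z₂)/2)
  = ((7 - 10)/2, (6 + 9)/2, (9 - 3)/2)
  = (-3/2, 15/2, 6/2)
  = (-1.5, 7.5, 3)

(-1.5, 7.5, 3)


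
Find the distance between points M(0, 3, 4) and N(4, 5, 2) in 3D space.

d = √[(x₂-x₁)² + (y₂-y₁)² + (z₂-z₁)²]
  = √[4² + 2² + (-2)²]
  = √[16 + 4 + 4]
  = √24
  ≈ 4.899

4.899


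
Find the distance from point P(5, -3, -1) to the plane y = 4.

distance = |a·x₀ + b·y₀ + c·z₀ - d| / √(a² + b² + c²)
  = |0·5 + 1·(-3) + 0·(-1) - 4| / √(0² + 1² + 0²)
  = |0 - 3 + 0 - 4| / √(0 + 1 + 0)
  = |-7| / √1
  = 7 / 1
  ≈ 7

7


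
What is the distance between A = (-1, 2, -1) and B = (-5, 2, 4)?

d = √[(x₂-x₁)² + (y₂-y₁)² + (z₂-z₁)²]
  = √[(-4)² + 0² + 5²]
  = √[16 + 0 + 25]
  = √41
  ≈ 6.403

6.403


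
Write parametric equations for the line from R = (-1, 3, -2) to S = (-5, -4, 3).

Direction vector d = S - R = (-5 + 1, -4 - 3, 3 + 2) = (-4, -7, 5)
Parametric form r = R + t·d:
x = -1 - 4t, y = 3 - 7t, z = -2 + 5t

x = -1 - 4t, y = 3 - 7t, z = -2 + 5t


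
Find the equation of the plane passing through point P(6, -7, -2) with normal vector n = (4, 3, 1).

The plane through P with normal n = (a, b, c) satisfies n·(r - P) = 0,
i.e. ax + by + cz = a·x₀ + b·y₀ + c·z₀.
d = 4·6 + 3·(-7) + 1·(-2)
  = 24 - 21 - 2
  = 1
Equation: 4x + 3y + z = 1

4x + 3y + z = 1


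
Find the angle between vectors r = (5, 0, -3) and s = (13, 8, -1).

r·s = 5·13 + 0·8 + (-3)·(-1) = 65 + 0 + 3 = 68
|r| = √(5² + 0² + (-3)²) = √34 ≈ 5.831
|s| = √(13² + 8² + (-1)²) = √234 ≈ 15.3
cos θ = (r·s)/(|r||s|) = 68/(5.831·15.3) ≈ 0.7624
θ = arccos(0.7624) ≈ 40.33°

40.33°


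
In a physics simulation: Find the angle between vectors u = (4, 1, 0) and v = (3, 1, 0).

u·v = 4·3 + 1·1 + 0·0 = 12 + 1 + 0 = 13
|u| = √(4² + 1² + 0²) = √17 ≈ 4.123
|v| = √(3² + 1² + 0²) = √10 ≈ 3.162
cos θ = (u·v)/(|u||v|) = 13/(4.123·3.162) ≈ 0.9971
θ = arccos(0.9971) ≈ 4.399°

4.399°


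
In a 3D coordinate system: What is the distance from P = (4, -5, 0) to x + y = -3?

distance = |a·x₀ + b·y₀ + c·z₀ - d| / √(a² + b² + c²)
  = |1·4 + 1·(-5) + 0·0 - (-3)| / √(1² + 1² + 0²)
  = |4 - 5 + 0 + 3| / √(1 + 1 + 0)
  = |2| / √2
  = 2 / 1.414
  ≈ 1.414

1.414


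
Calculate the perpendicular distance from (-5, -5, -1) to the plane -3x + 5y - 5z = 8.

distance = |a·x₀ + b·y₀ + c·z₀ - d| / √(a² + b² + c²)
  = |(-3)·(-5) + 5·(-5) + (-5)·(-1) - 8| / √((-3)² + 5² + (-5)²)
  = |15 - 25 + 5 - 8| / √(9 + 25 + 25)
  = |-13| / √59
  = 13 / 7.681
  ≈ 1.692

1.692


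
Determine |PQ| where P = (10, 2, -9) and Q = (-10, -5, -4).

d = √[(x₂-x₁)² + (y₂-y₁)² + (z₂-z₁)²]
  = √[(-20)² + (-7)² + 5²]
  = √[400 + 49 + 25]
  = √474
  ≈ 21.77

21.77


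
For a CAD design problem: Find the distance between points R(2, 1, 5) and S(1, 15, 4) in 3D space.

d = √[(x₂-x₁)² + (y₂-y₁)² + (z₂-z₁)²]
  = √[(-1)² + 14² + (-1)²]
  = √[1 + 196 + 1]
  = √198
  ≈ 14.07

14.07


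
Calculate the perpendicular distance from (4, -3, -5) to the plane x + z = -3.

distance = |a·x₀ + b·y₀ + c·z₀ - d| / √(a² + b² + c²)
  = |1·4 + 0·(-3) + 1·(-5) - (-3)| / √(1² + 0² + 1²)
  = |4 + 0 - 5 + 3| / √(1 + 0 + 1)
  = |2| / √2
  = 2 / 1.414
  ≈ 1.414

1.414


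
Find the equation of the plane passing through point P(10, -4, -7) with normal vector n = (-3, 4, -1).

The plane through P with normal n = (a, b, c) satisfies n·(r - P) = 0,
i.e. ax + by + cz = a·x₀ + b·y₀ + c·z₀.
d = (-3)·10 + 4·(-4) + (-1)·(-7)
  = -30 - 16 + 7
  = -39
Equation: -3x + 4y - z = -39

-3x + 4y - z = -39


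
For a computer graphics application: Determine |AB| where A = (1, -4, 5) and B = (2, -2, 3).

d = √[(x₂-x₁)² + (y₂-y₁)² + (z₂-z₁)²]
  = √[1² + 2² + (-2)²]
  = √[1 + 4 + 4]
  = √9
  ≈ 3

3


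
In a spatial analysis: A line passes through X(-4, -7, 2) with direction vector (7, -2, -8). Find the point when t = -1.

P(t) = X + t·d
  = (-4 + 7·(-1), -7 + (-2)·(-1), 2 + (-8)·(-1))
  = (-4 - 7, -7 + 2, 2 + 8)
  = (-11, -5, 10)

(-11, -5, 10)


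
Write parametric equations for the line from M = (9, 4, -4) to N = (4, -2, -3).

Direction vector d = N - M = (4 - 9, -2 - 4, -3 + 4) = (-5, -6, 1)
Parametric form r = M + t·d:
x = 9 - 5t, y = 4 - 6t, z = -4 + t

x = 9 - 5t, y = 4 - 6t, z = -4 + t


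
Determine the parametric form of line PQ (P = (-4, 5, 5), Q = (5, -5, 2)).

Direction vector d = Q - P = (5 + 4, -5 - 5, 2 - 5) = (9, -10, -3)
Parametric form r = P + t·d:
x = -4 + 9t, y = 5 - 10t, z = 5 - 3t

x = -4 + 9t, y = 5 - 10t, z = 5 - 3t


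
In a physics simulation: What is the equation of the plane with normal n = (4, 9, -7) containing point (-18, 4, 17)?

The plane through P with normal n = (a, b, c) satisfies n·(r - P) = 0,
i.e. ax + by + cz = a·x₀ + b·y₀ + c·z₀.
d = 4·(-18) + 9·4 + (-7)·17
  = -72 + 36 - 119
  = -155
Equation: 4x + 9y - 7z = -155

4x + 9y - 7z = -155


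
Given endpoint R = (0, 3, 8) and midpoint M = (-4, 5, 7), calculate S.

S = 2M - R
  = (2·(-4) - 0, 2·5 - 3, 2·7 - 8)
  = (-8 + 0, 10 - 3, 14 - 8)
  = (-8, 7, 6)

(-8, 7, 6)


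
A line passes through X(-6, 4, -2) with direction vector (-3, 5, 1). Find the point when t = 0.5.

P(t) = X + t·d
  = (-6 + (-3)·0.5, 4 + 5·0.5, -2 + 1·0.5)
  = (-6 - 1.5, 4 + 2.5, -2 + 0.5)
  = (-7.5, 6.5, -1.5)

(-7.5, 6.5, -1.5)


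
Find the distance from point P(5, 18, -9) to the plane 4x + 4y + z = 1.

distance = |a·x₀ + b·y₀ + c·z₀ - d| / √(a² + b² + c²)
  = |4·5 + 4·18 + 1·(-9) - 1| / √(4² + 4² + 1²)
  = |20 + 72 - 9 - 1| / √(16 + 16 + 1)
  = |82| / √33
  = 82 / 5.745
  ≈ 14.27

14.27


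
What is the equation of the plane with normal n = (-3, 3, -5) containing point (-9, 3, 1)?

The plane through P with normal n = (a, b, c) satisfies n·(r - P) = 0,
i.e. ax + by + cz = a·x₀ + b·y₀ + c·z₀.
d = (-3)·(-9) + 3·3 + (-5)·1
  = 27 + 9 - 5
  = 31
Equation: -3x + 3y - 5z = 31

-3x + 3y - 5z = 31


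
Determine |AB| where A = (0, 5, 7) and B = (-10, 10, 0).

d = √[(x₂-x₁)² + (y₂-y₁)² + (z₂-z₁)²]
  = √[(-10)² + 5² + (-7)²]
  = √[100 + 25 + 49]
  = √174
  ≈ 13.19

13.19


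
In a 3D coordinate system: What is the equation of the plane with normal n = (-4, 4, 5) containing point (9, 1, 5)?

The plane through P with normal n = (a, b, c) satisfies n·(r - P) = 0,
i.e. ax + by + cz = a·x₀ + b·y₀ + c·z₀.
d = (-4)·9 + 4·1 + 5·5
  = -36 + 4 + 25
  = -7
Equation: -4x + 4y + 5z = -7

-4x + 4y + 5z = -7


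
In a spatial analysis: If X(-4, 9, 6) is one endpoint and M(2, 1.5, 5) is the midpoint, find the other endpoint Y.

Y = 2M - X
  = (2·2 - (-4), 2·1.5 - 9, 2·5 - 6)
  = (4 + 4, 3 - 9, 10 - 6)
  = (8, -6, 4)

(8, -6, 4)


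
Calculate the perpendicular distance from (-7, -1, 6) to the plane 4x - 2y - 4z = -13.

distance = |a·x₀ + b·y₀ + c·z₀ - d| / √(a² + b² + c²)
  = |4·(-7) + (-2)·(-1) + (-4)·6 - (-13)| / √(4² + (-2)² + (-4)²)
  = |-28 + 2 - 24 + 13| / √(16 + 4 + 16)
  = |-37| / √36
  = 37 / 6
  ≈ 6.167

6.167


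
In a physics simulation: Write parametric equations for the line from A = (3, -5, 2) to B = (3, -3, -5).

Direction vector d = B - A = (3 - 3, -3 + 5, -5 - 2) = (0, 2, -7)
Parametric form r = A + t·d:
x = 3, y = -5 + 2t, z = 2 - 7t

x = 3, y = -5 + 2t, z = 2 - 7t


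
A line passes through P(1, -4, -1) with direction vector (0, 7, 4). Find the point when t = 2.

P(t) = P + t·d
  = (1 + 0·2, -4 + 7·2, -1 + 4·2)
  = (1 + 0, -4 + 14, -1 + 8)
  = (1, 10, 7)

(1, 10, 7)


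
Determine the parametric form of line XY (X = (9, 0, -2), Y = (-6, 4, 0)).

Direction vector d = Y - X = (-6 - 9, 4 + 0, 0 + 2) = (-15, 4, 2)
Parametric form r = X + t·d:
x = 9 - 15t, y = 0 + 4t, z = -2 + 2t

x = 9 - 15t, y = 0 + 4t, z = -2 + 2t


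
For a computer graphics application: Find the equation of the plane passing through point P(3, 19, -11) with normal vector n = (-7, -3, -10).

The plane through P with normal n = (a, b, c) satisfies n·(r - P) = 0,
i.e. ax + by + cz = a·x₀ + b·y₀ + c·z₀.
d = (-7)·3 + (-3)·19 + (-10)·(-11)
  = -21 - 57 + 110
  = 32
Equation: -7x - 3y - 10z = 32

-7x - 3y - 10z = 32


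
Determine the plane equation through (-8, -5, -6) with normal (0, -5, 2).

The plane through P with normal n = (a, b, c) satisfies n·(r - P) = 0,
i.e. ax + by + cz = a·x₀ + b·y₀ + c·z₀.
d = 0·(-8) + (-5)·(-5) + 2·(-6)
  = 0 + 25 - 12
  = 13
Equation: -5y + 2z = 13

-5y + 2z = 13


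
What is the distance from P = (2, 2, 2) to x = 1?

distance = |a·x₀ + b·y₀ + c·z₀ - d| / √(a² + b² + c²)
  = |1·2 + 0·2 + 0·2 - 1| / √(1² + 0² + 0²)
  = |2 + 0 + 0 - 1| / √(1 + 0 + 0)
  = |1| / √1
  = 1 / 1
  ≈ 1

1


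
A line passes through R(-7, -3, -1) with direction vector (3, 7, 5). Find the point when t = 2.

P(t) = R + t·d
  = (-7 + 3·2, -3 + 7·2, -1 + 5·2)
  = (-7 + 6, -3 + 14, -1 + 10)
  = (-1, 11, 9)

(-1, 11, 9)


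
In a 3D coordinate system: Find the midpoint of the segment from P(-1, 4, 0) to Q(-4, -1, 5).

M = ((x₁+x₂)/2, (y₁+y₂)/2, (z₁+z₂)/2)
  = ((-1 - 4)/2, (4 - 1)/2, (0 + 5)/2)
  = (-5/2, 3/2, 5/2)
  = (-2.5, 1.5, 2.5)

(-2.5, 1.5, 2.5)


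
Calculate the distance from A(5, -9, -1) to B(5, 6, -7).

d = √[(x₂-x₁)² + (y₂-y₁)² + (z₂-z₁)²]
  = √[0² + 15² + (-6)²]
  = √[0 + 225 + 36]
  = √261
  ≈ 16.16

16.16


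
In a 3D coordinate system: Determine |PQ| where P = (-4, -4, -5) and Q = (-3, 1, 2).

d = √[(x₂-x₁)² + (y₂-y₁)² + (z₂-z₁)²]
  = √[1² + 5² + 7²]
  = √[1 + 25 + 49]
  = √75
  ≈ 8.66

8.66


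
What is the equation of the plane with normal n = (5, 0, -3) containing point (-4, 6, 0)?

The plane through P with normal n = (a, b, c) satisfies n·(r - P) = 0,
i.e. ax + by + cz = a·x₀ + b·y₀ + c·z₀.
d = 5·(-4) + 0·6 + (-3)·0
  = -20 + 0 + 0
  = -20
Equation: 5x - 3z = -20

5x - 3z = -20


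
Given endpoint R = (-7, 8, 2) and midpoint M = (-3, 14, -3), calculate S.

S = 2M - R
  = (2·(-3) - (-7), 2·14 - 8, 2·(-3) - 2)
  = (-6 + 7, 28 - 8, -6 - 2)
  = (1, 20, -8)

(1, 20, -8)


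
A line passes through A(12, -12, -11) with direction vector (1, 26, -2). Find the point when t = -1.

P(t) = A + t·d
  = (12 + 1·(-1), -12 + 26·(-1), -11 + (-2)·(-1))
  = (12 - 1, -12 - 26, -11 + 2)
  = (11, -38, -9)

(11, -38, -9)


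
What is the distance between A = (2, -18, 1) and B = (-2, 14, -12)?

d = √[(x₂-x₁)² + (y₂-y₁)² + (z₂-z₁)²]
  = √[(-4)² + 32² + (-13)²]
  = √[16 + 1024 + 169]
  = √1209
  ≈ 34.77

34.77


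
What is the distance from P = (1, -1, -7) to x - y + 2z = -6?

distance = |a·x₀ + b·y₀ + c·z₀ - d| / √(a² + b² + c²)
  = |1·1 + (-1)·(-1) + 2·(-7) - (-6)| / √(1² + (-1)² + 2²)
  = |1 + 1 - 14 + 6| / √(1 + 1 + 4)
  = |-6| / √6
  = 6 / 2.449
  ≈ 2.449

2.449


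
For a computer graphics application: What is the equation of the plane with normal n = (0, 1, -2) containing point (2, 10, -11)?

The plane through P with normal n = (a, b, c) satisfies n·(r - P) = 0,
i.e. ax + by + cz = a·x₀ + b·y₀ + c·z₀.
d = 0·2 + 1·10 + (-2)·(-11)
  = 0 + 10 + 22
  = 32
Equation: y - 2z = 32

y - 2z = 32


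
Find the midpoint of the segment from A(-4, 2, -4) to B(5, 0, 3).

M = ((x₁+x₂)/2, (y₁+y₂)/2, (z₁+z₂)/2)
  = ((-4 + 5)/2, (2 + 0)/2, (-4 + 3)/2)
  = (1/2, 2/2, -1/2)
  = (0.5, 1, -0.5)

(0.5, 1, -0.5)


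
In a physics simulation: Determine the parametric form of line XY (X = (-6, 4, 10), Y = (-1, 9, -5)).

Direction vector d = Y - X = (-1 + 6, 9 - 4, -5 - 10) = (5, 5, -15)
Parametric form r = X + t·d:
x = -6 + 5t, y = 4 + 5t, z = 10 - 15t

x = -6 + 5t, y = 4 + 5t, z = 10 - 15t


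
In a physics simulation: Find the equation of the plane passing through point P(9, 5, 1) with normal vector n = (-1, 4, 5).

The plane through P with normal n = (a, b, c) satisfies n·(r - P) = 0,
i.e. ax + by + cz = a·x₀ + b·y₀ + c·z₀.
d = (-1)·9 + 4·5 + 5·1
  = -9 + 20 + 5
  = 16
Equation: -x + 4y + 5z = 16

-x + 4y + 5z = 16


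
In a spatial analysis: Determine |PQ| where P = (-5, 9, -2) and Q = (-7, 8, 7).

d = √[(x₂-x₁)² + (y₂-y₁)² + (z₂-z₁)²]
  = √[(-2)² + (-1)² + 9²]
  = √[4 + 1 + 81]
  = √86
  ≈ 9.274

9.274


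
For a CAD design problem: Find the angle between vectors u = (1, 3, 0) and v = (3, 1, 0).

u·v = 1·3 + 3·1 + 0·0 = 3 + 3 + 0 = 6
|u| = √(1² + 3² + 0²) = √10 ≈ 3.162
|v| = √(3² + 1² + 0²) = √10 ≈ 3.162
cos θ = (u·v)/(|u||v|) = 6/(3.162·3.162) ≈ 0.6
θ = arccos(0.6) ≈ 53.13°

53.13°


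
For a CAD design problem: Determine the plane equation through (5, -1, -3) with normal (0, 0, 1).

The plane through P with normal n = (a, b, c) satisfies n·(r - P) = 0,
i.e. ax + by + cz = a·x₀ + b·y₀ + c·z₀.
d = 0·5 + 0·(-1) + 1·(-3)
  = 0 + 0 - 3
  = -3
Equation: z = -3

z = -3


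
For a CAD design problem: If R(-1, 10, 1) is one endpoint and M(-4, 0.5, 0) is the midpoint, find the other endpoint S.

S = 2M - R
  = (2·(-4) - (-1), 2·0.5 - 10, 2·0 - 1)
  = (-8 + 1, 1 - 10, 0 - 1)
  = (-7, -9, -1)

(-7, -9, -1)


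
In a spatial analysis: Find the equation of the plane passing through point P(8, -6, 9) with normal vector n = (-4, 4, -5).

The plane through P with normal n = (a, b, c) satisfies n·(r - P) = 0,
i.e. ax + by + cz = a·x₀ + b·y₀ + c·z₀.
d = (-4)·8 + 4·(-6) + (-5)·9
  = -32 - 24 - 45
  = -101
Equation: -4x + 4y - 5z = -101

-4x + 4y - 5z = -101


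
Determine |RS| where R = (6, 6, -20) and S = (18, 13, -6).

d = √[(x₂-x₁)² + (y₂-y₁)² + (z₂-z₁)²]
  = √[12² + 7² + 14²]
  = √[144 + 49 + 196]
  = √389
  ≈ 19.72

19.72


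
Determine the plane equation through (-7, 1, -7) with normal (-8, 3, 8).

The plane through P with normal n = (a, b, c) satisfies n·(r - P) = 0,
i.e. ax + by + cz = a·x₀ + b·y₀ + c·z₀.
d = (-8)·(-7) + 3·1 + 8·(-7)
  = 56 + 3 - 56
  = 3
Equation: -8x + 3y + 8z = 3

-8x + 3y + 8z = 3


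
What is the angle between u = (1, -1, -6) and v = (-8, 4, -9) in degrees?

u·v = 1·(-8) + (-1)·4 + (-6)·(-9) = -8 - 4 + 54 = 42
|u| = √(1² + (-1)² + (-6)²) = √38 ≈ 6.164
|v| = √((-8)² + 4² + (-9)²) = √161 ≈ 12.69
cos θ = (u·v)/(|u||v|) = 42/(6.164·12.69) ≈ 0.537
θ = arccos(0.537) ≈ 57.52°

57.52°


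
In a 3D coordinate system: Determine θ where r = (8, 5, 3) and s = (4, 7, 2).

r·s = 8·4 + 5·7 + 3·2 = 32 + 35 + 6 = 73
|r| = √(8² + 5² + 3²) = √98 ≈ 9.899
|s| = √(4² + 7² + 2²) = √69 ≈ 8.307
cos θ = (r·s)/(|r||s|) = 73/(9.899·8.307) ≈ 0.8877
θ = arccos(0.8877) ≈ 27.41°

27.41°


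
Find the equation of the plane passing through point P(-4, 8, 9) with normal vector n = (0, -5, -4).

The plane through P with normal n = (a, b, c) satisfies n·(r - P) = 0,
i.e. ax + by + cz = a·x₀ + b·y₀ + c·z₀.
d = 0·(-4) + (-5)·8 + (-4)·9
  = 0 - 40 - 36
  = -76
Equation: -5y - 4z = -76

-5y - 4z = -76


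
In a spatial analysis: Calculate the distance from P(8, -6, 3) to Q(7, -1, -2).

d = √[(x₂-x₁)² + (y₂-y₁)² + (z₂-z₁)²]
  = √[(-1)² + 5² + (-5)²]
  = √[1 + 25 + 25]
  = √51
  ≈ 7.141

7.141


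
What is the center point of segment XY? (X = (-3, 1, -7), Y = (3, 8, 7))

M = ((x₁+x₂)/2, (y₁+y₂)/2, (z₁+z₂)/2)
  = ((-3 + 3)/2, (1 + 8)/2, (-7 + 7)/2)
  = (0/2, 9/2, 0/2)
  = (0, 4.5, 0)

(0, 4.5, 0)


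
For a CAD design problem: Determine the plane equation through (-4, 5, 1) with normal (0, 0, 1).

The plane through P with normal n = (a, b, c) satisfies n·(r - P) = 0,
i.e. ax + by + cz = a·x₀ + b·y₀ + c·z₀.
d = 0·(-4) + 0·5 + 1·1
  = 0 + 0 + 1
  = 1
Equation: z = 1

z = 1


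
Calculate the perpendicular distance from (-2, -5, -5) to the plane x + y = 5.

distance = |a·x₀ + b·y₀ + c·z₀ - d| / √(a² + b² + c²)
  = |1·(-2) + 1·(-5) + 0·(-5) - 5| / √(1² + 1² + 0²)
  = |-2 - 5 + 0 - 5| / √(1 + 1 + 0)
  = |-12| / √2
  = 12 / 1.414
  ≈ 8.485

8.485


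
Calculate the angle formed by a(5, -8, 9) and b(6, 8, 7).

a·b = 5·6 + (-8)·8 + 9·7 = 30 - 64 + 63 = 29
|a| = √(5² + (-8)² + 9²) = √170 ≈ 13.04
|b| = √(6² + 8² + 7²) = √149 ≈ 12.21
cos θ = (a·b)/(|a||b|) = 29/(13.04·12.21) ≈ 0.1822
θ = arccos(0.1822) ≈ 79.5°

79.5°


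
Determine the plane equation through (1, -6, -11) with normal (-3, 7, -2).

The plane through P with normal n = (a, b, c) satisfies n·(r - P) = 0,
i.e. ax + by + cz = a·x₀ + b·y₀ + c·z₀.
d = (-3)·1 + 7·(-6) + (-2)·(-11)
  = -3 - 42 + 22
  = -23
Equation: -3x + 7y - 2z = -23

-3x + 7y - 2z = -23


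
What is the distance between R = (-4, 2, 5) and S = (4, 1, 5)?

d = √[(x₂-x₁)² + (y₂-y₁)² + (z₂-z₁)²]
  = √[8² + (-1)² + 0²]
  = √[64 + 1 + 0]
  = √65
  ≈ 8.062

8.062


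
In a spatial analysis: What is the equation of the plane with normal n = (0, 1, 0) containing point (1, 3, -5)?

The plane through P with normal n = (a, b, c) satisfies n·(r - P) = 0,
i.e. ax + by + cz = a·x₀ + b·y₀ + c·z₀.
d = 0·1 + 1·3 + 0·(-5)
  = 0 + 3 + 0
  = 3
Equation: y = 3

y = 3


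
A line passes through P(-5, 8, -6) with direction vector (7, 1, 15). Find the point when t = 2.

P(t) = P + t·d
  = (-5 + 7·2, 8 + 1·2, -6 + 15·2)
  = (-5 + 14, 8 + 2, -6 + 30)
  = (9, 10, 24)

(9, 10, 24)


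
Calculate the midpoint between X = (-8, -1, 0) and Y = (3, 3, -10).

M = ((x₁+x₂)/2, (y₁+y₂)/2, (z₁+z₂)/2)
  = ((-8 + 3)/2, (-1 + 3)/2, (0 - 10)/2)
  = (-5/2, 2/2, -10/2)
  = (-2.5, 1, -5)

(-2.5, 1, -5)


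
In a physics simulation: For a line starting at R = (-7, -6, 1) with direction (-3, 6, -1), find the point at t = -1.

P(t) = R + t·d
  = (-7 + (-3)·(-1), -6 + 6·(-1), 1 + (-1)·(-1))
  = (-7 + 3, -6 - 6, 1 + 1)
  = (-4, -12, 2)

(-4, -12, 2)
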